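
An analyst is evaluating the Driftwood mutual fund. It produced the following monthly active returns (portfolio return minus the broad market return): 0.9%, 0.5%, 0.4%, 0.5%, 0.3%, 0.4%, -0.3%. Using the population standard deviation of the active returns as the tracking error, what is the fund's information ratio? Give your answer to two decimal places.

r̄ = (0.9 + 0.5 + 0.4 + 0.5 + 0.3 + 0.4 − 0.3) / 7 = 0.3857%
Σ(r − r̄)² = 0.7686; population σ = √(0.7686/7) = 0.3314%
IR = r̄ / tracking error = 0.3857 / 0.3314 = 1.1639

1.16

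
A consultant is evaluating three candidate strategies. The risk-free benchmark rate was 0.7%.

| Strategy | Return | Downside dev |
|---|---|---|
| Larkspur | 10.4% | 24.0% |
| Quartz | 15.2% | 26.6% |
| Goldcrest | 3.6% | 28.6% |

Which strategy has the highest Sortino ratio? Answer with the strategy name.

Quartz

Larkspur: Sortino ratio = (10.4% − 0.7%) / 24.0% = 0.404
Quartz: Sortino ratio = (15.2% − 0.7%) / 26.6% = 0.545
Goldcrest: Sortino ratio = (3.6% − 0.7%) / 28.6% = 0.101
Highest: Quartz (0.545).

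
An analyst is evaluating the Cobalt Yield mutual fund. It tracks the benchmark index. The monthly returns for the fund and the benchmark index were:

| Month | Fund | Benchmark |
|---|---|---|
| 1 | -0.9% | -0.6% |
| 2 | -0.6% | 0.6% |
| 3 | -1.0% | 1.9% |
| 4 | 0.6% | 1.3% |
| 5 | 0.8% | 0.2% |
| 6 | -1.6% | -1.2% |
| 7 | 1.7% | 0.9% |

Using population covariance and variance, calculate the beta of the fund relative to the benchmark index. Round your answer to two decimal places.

r̄p = -0.1429%,  r̄m = 0.4429%
Cov = Σ(rp − r̄p)(rm − r̄m) / 7 = 0.4447
Var(rm) = Σ(rm − r̄m)² / 7 = 0.9910
β = Cov / Var = 0.4447 / 0.9910 = 0.4487

0.45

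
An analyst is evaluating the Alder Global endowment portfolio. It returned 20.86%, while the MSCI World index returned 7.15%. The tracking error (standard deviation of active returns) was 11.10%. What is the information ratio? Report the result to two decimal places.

1.24

IR = (Rp − Rb) / TE = (20.86% − 7.15%) / 11.10% = 13.71% / 11.10% = 1.2351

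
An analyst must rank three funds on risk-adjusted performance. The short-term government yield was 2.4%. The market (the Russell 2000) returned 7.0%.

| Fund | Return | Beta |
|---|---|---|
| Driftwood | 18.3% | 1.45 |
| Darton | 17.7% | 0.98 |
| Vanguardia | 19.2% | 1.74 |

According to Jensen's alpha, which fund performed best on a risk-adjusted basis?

Driftwood: α = 18.3% − [2.4% + 1.45 × (7.0% − 2.4%)] = 9.230
Darton: α = 17.7% − [2.4% + 0.98 × (7.0% − 2.4%)] = 10.792
Vanguardia: α = 19.2% − [2.4% + 1.74 × (7.0% − 2.4%)] = 8.796
Highest: Darton (10.792).

Darton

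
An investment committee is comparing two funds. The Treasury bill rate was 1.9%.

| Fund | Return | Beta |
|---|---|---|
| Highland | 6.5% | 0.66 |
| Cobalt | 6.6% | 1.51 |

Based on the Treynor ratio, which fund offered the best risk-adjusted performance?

Highland

Highland: Treynor = (6.5% − 1.9%) / 0.66 = 6.970
Cobalt: Treynor = (6.6% − 1.9%) / 1.51 = 3.113
Highest: Highland (6.970).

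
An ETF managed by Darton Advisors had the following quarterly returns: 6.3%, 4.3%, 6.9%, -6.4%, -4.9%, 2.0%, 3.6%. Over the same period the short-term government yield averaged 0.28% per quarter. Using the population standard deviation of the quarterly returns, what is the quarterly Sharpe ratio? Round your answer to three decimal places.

0.287

r̄ = (6.3 + 4.3 + 6.9 − 6.4 − 4.9 + 2 + 3.6) / 7 = 11.80 / 7 = 1.6857%
Σ(r − r̄)² = 167.8286; population σ = √(167.8286/7) = 4.8965%
Sharpe = (r̄ − rf) / σ = (1.6857 − 0.28) / 4.8965 = 1.4057 / 4.8965 = 0.2871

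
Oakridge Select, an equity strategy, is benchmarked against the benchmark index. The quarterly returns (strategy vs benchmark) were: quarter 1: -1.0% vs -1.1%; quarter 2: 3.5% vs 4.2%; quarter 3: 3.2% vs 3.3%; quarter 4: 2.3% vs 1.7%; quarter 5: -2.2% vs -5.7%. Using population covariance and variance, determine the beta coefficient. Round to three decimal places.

0.626

r̄p = 1.1600%,  r̄m = 0.4800%
Cov = Σ(rp − r̄p)(rm − r̄m) / 5 = 8.0052
Var(rm) = Σ(rm − r̄m)² / 5 = 12.7936
β = Cov / Var = 8.0052 / 12.7936 = 0.6257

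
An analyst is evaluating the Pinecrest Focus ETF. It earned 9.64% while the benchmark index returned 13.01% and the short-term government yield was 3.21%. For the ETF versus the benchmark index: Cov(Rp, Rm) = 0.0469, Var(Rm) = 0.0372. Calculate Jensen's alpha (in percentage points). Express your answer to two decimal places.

-5.93

β = Cov / Var = 0.0469 / 0.0372 = 1.2608
E[R] = Rf + β(Rm − Rf) = 3.21% + 1.2608 × (13.01% − 3.21%) = 15.5658%
α = Rp − E[R] = 9.64% − 15.5658% = -5.9258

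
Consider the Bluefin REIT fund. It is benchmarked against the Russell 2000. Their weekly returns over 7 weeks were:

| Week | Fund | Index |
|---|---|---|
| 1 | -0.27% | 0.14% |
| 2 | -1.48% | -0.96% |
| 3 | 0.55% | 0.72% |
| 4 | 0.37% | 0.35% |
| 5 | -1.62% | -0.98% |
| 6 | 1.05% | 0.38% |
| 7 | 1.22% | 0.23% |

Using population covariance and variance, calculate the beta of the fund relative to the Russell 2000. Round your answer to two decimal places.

1.52

r̄p = -0.0257%,  r̄m = -0.0171%
Cov = Σ(rp − r̄p)(rm − r̄m) / 7 = 0.5961
Var(rm) = Σ(rm − r̄m)² / 7 = 0.3911
β = Cov / Var = 0.5961 / 0.3911 = 1.5242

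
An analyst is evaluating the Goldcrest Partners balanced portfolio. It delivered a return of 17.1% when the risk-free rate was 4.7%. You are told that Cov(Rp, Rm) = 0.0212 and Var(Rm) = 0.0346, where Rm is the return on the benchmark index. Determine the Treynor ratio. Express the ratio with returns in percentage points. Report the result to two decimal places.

20.24

β = Cov / Var = 0.0212 / 0.0346 = 0.6127
Treynor = (Rp − Rf) / β = (17.1% − 4.7%) / 0.6127 = 12.40 / 0.6127 = 20.2383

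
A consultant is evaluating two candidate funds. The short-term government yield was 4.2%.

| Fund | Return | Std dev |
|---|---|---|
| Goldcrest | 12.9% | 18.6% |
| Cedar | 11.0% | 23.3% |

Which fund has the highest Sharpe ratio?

Goldcrest: Sharpe ratio = (12.9% − 4.2%) / 18.6% = 0.468
Cedar: Sharpe ratio = (11.0% − 4.2%) / 23.3% = 0.292
Highest: Goldcrest (0.468).

Goldcrest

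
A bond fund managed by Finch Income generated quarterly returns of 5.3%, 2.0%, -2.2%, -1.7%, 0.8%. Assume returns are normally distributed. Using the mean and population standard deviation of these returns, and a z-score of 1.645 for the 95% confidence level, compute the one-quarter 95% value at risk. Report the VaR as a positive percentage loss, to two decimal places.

r̄ = (5.3 + 2 − 2.2 − 1.7 + 0.8) / 5 = 4.20 / 5 = 0.8400%
Population std dev = √[36.9320 / 5] = 2.7178%
VaR = −(r̄ − z·σ) = −(0.8400 − 1.645 × 2.7178) = −(-3.6308) = 3.6308%

3.63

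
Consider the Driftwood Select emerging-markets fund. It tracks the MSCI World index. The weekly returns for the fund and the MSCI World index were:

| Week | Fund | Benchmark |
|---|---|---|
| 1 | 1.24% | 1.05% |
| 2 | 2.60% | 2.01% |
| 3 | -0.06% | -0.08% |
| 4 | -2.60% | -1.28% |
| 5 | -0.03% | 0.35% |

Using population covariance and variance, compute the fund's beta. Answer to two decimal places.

r̄p = 0.2300%,  r̄m = 0.4100%
Cov = Σ(rp − r̄p)(rm − r̄m) / 5 = 1.8758
Var(rm) = Σ(rm − r̄m)² / 5 = 1.2139
β = Cov / Var = 1.8758 / 1.2139 = 1.5453

1.55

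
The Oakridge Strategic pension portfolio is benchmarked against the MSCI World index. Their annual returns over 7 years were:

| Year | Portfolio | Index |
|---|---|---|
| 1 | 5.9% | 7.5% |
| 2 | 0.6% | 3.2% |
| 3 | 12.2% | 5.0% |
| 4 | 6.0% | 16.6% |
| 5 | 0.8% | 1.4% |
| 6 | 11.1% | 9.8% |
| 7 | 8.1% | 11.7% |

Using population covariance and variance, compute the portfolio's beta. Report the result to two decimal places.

0.35

r̄p = 6.3857%,  r̄m = 7.8857%
Cov = Σ(rp − r̄p)(rm − r̄m) / 7 = 8.4212
Var(rm) = Σ(rm − r̄m)² / 7 = 23.8069
β = Cov / Var = 8.4212 / 23.8069 = 0.3537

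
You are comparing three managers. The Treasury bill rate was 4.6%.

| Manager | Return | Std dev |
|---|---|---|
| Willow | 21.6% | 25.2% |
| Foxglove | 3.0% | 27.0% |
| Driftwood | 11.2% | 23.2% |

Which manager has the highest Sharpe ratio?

Willow

Willow: Sharpe ratio = (21.6% − 4.6%) / 25.2% = 0.675
Foxglove: Sharpe ratio = (3.0% − 4.6%) / 27.0% = -0.059
Driftwood: Sharpe ratio = (11.2% − 4.6%) / 23.2% = 0.284
Highest: Willow (0.675).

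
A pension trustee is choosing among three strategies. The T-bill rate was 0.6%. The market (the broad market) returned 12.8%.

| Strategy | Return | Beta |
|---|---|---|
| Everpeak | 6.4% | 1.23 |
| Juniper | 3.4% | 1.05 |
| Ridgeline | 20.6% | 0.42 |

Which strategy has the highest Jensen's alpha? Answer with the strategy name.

Everpeak: α = 6.4% − [0.6% + 1.23 × (12.8% − 0.6%)] = -9.206
Juniper: α = 3.4% − [0.6% + 1.05 × (12.8% − 0.6%)] = -10.010
Ridgeline: α = 20.6% − [0.6% + 0.42 × (12.8% − 0.6%)] = 14.876
Highest: Ridgeline (14.876).

Ridgeline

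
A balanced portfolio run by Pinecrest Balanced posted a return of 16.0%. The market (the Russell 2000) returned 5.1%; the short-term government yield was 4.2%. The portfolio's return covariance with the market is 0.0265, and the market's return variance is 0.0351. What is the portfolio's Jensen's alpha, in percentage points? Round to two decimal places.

β = Cov / Var = 0.0265 / 0.0351 = 0.7550
E[R] = Rf + β(Rm − Rf) = 4.2% + 0.7550 × (5.1% − 4.2%) = 4.8795%
α = Rp − E[R] = 16.0% − 4.8795% = 11.1205

11.12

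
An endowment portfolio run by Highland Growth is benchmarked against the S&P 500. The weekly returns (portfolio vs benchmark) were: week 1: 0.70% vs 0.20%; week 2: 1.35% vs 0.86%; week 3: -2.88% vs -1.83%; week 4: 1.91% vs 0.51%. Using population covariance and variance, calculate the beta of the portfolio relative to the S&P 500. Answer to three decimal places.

r̄p = 0.2700%,  r̄m = -0.0650%
Cov = Σ(rp − r̄p)(rm − r̄m) / 4 = 1.9039
Var(rm) = Σ(rm − r̄m)² / 4 = 1.0929
β = Cov / Var = 1.9039 / 1.0929 = 1.7421

1.742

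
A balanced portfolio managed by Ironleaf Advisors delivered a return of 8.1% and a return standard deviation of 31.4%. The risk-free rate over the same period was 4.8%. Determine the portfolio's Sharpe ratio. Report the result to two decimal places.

Sharpe = (Rp − Rf) / σp = (8.1% − 4.8%) / 31.4% = 3.30% / 31.4% = 0.1051

0.11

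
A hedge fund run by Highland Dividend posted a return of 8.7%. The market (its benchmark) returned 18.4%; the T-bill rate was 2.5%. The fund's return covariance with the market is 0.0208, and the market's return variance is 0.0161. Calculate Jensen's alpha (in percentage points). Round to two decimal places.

β = Cov / Var = 0.0208 / 0.0161 = 1.2919
E[R] = Rf + β(Rm − Rf) = 2.5% + 1.2919 × (18.4% − 2.5%) = 23.0412%
α = Rp − E[R] = 8.7% − 23.0412% = -14.3412

-14.34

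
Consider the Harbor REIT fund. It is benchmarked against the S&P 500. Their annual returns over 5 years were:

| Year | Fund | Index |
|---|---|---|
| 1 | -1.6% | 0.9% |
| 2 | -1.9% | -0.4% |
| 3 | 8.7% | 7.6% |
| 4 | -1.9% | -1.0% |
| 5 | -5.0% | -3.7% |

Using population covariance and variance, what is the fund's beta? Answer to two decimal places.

1.22

r̄p = -0.3400%,  r̄m = 0.6800%
Cov = Σ(rp − r̄p)(rm − r̄m) / 5 = 17.3992
Var(rm) = Σ(rm − r̄m)² / 5 = 14.2216
β = Cov / Var = 17.3992 / 14.2216 = 1.2234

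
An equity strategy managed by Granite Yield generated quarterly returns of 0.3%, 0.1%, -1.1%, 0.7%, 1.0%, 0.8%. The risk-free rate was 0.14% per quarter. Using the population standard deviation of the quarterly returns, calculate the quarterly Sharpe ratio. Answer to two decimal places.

0.23

r̄ = (0.3 + 0.1 − 1.1 + 0.7 + 1 + 0.8) / 6 = 0.3000%
Σ(r − r̄)² = (0.3 − 0.3000)² + (0.1 − 0.3000)² + … = 2.9000
population σ = √(2.9000 / 6) = √0.4833 = 0.6952%
Sharpe = (r̄ − rf) / σ = (0.3000 − 0.14) / 0.6952 = 0.1600 / 0.6952 = 0.2301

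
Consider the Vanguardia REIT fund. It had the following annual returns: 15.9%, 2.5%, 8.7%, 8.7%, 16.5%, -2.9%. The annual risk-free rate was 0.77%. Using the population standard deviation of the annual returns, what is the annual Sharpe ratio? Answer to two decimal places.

1.08

Mean return r̄ = 49.40 / 6 = 8.2333%
Σ(r − r̄)² = 284.3733; population σ = √(284.3733/6) = 6.8844%
Sharpe = (r̄ − rf) / σ = (8.2333 − 0.77) / 6.8844 = 7.4633 / 6.8844 = 1.0841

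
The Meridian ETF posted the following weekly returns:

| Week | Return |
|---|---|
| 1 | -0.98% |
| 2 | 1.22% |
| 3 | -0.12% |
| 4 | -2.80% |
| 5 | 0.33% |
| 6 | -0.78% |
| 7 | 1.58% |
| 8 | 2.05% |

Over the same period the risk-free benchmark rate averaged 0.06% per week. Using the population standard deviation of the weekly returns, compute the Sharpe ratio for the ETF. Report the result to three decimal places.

0.002

Mean return μ = 0.500 / 8 = 0.0625%
Σ(r − μ)² = 17.6882; population σ = √(17.6882/8) = 1.4870%
Sharpe = (μ − rf) / σ = (0.0625 − 0.06) / 1.4870 = 0.0025 / 1.4870 = 0.0017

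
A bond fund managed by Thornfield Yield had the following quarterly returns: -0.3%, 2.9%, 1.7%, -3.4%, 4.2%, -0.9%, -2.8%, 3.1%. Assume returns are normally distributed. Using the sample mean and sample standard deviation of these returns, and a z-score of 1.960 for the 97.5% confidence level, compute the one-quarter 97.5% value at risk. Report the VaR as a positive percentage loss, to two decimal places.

5.00

μ = (-0.3 + 2.9 + 1.7 − 3.4 + 4.2 − 0.9 − 2.8 + 3.1) / 8 = 4.50 / 8 = 0.5625%
Sample std dev = √[56.3188 / 7] = 2.8365%
VaR = −(μ − z·σ) = −(0.5625 − 1.960 × 2.8365) = −(-4.9970) = 4.9970%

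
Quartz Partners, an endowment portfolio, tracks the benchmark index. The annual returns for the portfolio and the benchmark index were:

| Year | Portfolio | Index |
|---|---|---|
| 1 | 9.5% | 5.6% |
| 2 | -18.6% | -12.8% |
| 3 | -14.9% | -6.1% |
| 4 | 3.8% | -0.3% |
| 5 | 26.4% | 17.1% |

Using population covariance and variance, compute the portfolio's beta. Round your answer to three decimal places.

r̄p = 1.2400%,  r̄m = 0.7000%
Cov = Σ(rp − r̄p)(rm − r̄m) / 5 = 165.6260
Var(rm) = Σ(rm − r̄m)² / 5 = 104.4920
β = Cov / Var = 165.6260 / 104.4920 = 1.5851

1.585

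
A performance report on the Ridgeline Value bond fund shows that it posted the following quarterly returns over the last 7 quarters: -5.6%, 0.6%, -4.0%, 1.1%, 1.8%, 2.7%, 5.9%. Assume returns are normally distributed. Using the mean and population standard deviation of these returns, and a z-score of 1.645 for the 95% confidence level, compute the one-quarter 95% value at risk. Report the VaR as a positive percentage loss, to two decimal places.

5.65

r̄ = (-5.6 + 0.6 − 4 + 1.1 + 1.8 + 2.7 + 5.9) / 7 = 2.50 / 7 = 0.3571%
Σ(r − r̄)² = 93.3771; population σ = √(93.3771/7) = 3.6523%
VaR = −(r̄ − z·σ) = −(0.3571 − 1.645 × 3.6523) = −(-5.6509) = 5.6509%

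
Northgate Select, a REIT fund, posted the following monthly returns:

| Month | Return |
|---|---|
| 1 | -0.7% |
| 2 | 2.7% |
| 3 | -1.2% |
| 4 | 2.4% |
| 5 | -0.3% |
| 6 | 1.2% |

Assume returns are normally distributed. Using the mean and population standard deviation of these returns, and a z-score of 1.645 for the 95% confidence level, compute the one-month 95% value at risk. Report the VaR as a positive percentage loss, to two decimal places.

1.80

Mean return r̄ = 4.10 / 6 = 0.6833%
Σ(r − r̄)² = 13.7083; population σ = √(13.7083/6) = 1.5115%
VaR = −(r̄ − z·σ) = −(0.6833 − 1.645 × 1.5115) = −(-1.8031) = 1.8031%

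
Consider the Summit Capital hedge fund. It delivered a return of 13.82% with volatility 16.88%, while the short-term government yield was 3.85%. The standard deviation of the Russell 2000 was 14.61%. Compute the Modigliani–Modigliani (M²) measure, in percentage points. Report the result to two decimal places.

Sharpe = (Rp − Rf) / σp = (13.82% − 3.85%) / 16.88% = 0.5906
M² = Rf + Sharpe × σm = 3.85% + 0.5906 × 14.61% = 12.4787%

12.48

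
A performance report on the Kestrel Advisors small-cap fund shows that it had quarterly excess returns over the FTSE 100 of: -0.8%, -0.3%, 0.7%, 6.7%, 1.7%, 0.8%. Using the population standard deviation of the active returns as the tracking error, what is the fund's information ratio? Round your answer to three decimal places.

0.593

r̄ = (-0.8 − 0.3 + 0.7 + 6.7 + 1.7 + 0.8) / 6 = 1.4667%
Population std dev = √[36.7333 / 6] = 2.4743%
IR = r̄ / tracking error = 1.4667 / 2.4743 = 0.5928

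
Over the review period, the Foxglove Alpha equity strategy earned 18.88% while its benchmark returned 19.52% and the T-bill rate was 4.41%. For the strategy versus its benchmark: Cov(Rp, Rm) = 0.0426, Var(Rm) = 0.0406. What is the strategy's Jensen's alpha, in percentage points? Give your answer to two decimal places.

β = Cov / Var = 0.0426 / 0.0406 = 1.0493
E[R] = Rf + β(Rm − Rf) = 4.41% + 1.0493 × (19.52% − 4.41%) = 20.2649%
α = Rp − E[R] = 18.88% − 20.2649% = -1.3849

-1.38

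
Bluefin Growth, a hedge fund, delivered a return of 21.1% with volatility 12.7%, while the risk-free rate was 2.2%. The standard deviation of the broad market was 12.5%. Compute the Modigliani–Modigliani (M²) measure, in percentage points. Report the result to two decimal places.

Sharpe = (Rp − Rf) / σp = (21.1% − 2.2%) / 12.7% = 1.4882
M² = Rf + Sharpe × σm = 2.2% + 1.4882 × 12.5% = 20.8025%

20.80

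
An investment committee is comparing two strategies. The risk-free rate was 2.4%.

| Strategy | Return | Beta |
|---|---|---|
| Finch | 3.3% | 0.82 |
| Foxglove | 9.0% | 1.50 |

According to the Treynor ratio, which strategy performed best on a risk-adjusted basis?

Finch: Treynor = (3.3% − 2.4%) / 0.82 = 1.098
Foxglove: Treynor = (9.0% − 2.4%) / 1.50 = 4.400
Highest: Foxglove (4.400).

Foxglove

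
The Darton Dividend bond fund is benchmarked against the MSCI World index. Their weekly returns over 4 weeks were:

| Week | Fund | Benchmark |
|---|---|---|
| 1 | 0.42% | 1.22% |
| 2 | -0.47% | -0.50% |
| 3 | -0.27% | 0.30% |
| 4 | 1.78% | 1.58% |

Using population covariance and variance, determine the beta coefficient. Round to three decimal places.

r̄p = 0.3650%,  r̄m = 0.6500%
Cov = Σ(rp − r̄p)(rm − r̄m) / 4 = 0.6325
Var(rm) = Σ(rm − r̄m)² / 4 = 0.6587
β = Cov / Var = 0.6325 / 0.6587 = 0.9602

0.960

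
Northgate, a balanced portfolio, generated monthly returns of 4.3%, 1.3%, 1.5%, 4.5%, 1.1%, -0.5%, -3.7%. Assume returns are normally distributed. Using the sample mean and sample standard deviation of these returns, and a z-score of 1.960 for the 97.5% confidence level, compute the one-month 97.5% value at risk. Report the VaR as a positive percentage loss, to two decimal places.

4.30

Mean return r̄ = 8.50 / 7 = 1.2143%
Σ(r − r̄)² = 47.5086; sample σ = √(47.5086/6) = 2.8139%
VaR = −(r̄ − z·σ) = −(1.2143 − 1.960 × 2.8139) = −(-4.3009) = 4.3009%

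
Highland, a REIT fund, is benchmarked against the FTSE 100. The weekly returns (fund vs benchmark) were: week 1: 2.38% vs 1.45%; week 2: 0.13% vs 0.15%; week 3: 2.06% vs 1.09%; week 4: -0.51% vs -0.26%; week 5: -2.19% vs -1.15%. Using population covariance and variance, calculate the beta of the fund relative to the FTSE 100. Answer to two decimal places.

1.80

r̄p = 0.3740%,  r̄m = 0.2560%
Cov = Σ(rp − r̄p)(rm − r̄m) / 5 = 1.5777
Var(rm) = Σ(rm − r̄m)² / 5 = 0.8751
β = Cov / Var = 1.5777 / 0.8751 = 1.8029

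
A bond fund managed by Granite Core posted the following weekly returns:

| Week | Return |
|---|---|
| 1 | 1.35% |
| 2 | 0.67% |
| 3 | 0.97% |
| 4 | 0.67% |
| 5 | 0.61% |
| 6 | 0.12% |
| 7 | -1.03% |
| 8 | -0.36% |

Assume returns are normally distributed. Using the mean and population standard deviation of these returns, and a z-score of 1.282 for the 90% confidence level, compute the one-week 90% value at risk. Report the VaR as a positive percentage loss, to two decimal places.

Mean return r̄ = 3.000 / 8 = 0.3750%
Population std dev = √[4.1132 / 8] = 0.7170%
VaR = −(r̄ − z·σ) = −(0.3750 − 1.282 × 0.7170) = −(-0.5442) = 0.5442%

0.54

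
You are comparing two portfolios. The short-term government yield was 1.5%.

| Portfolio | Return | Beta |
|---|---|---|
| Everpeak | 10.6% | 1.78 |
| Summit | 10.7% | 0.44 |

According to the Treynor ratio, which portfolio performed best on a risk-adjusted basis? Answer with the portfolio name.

Everpeak: Treynor = (10.6% − 1.5%) / 1.78 = 5.112
Summit: Treynor = (10.7% − 1.5%) / 0.44 = 20.909
Highest: Summit (20.909).

Summit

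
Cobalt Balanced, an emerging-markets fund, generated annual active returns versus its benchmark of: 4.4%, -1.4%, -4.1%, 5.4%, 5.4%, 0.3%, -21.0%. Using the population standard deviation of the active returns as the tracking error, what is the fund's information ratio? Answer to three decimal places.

Mean return r̄ = -11.00 / 7 = -1.5714%
Population std dev = √[520.2543 / 7] = 8.6210%
IR = r̄ / tracking error = -1.5714 / 8.6210 = -0.1823

-0.182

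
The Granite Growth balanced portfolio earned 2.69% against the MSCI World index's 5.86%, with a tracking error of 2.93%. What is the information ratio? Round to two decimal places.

IR = (Rp − Rb) / TE = (2.69% − 5.86%) / 2.93% = -3.17% / 2.93% = -1.0819

-1.08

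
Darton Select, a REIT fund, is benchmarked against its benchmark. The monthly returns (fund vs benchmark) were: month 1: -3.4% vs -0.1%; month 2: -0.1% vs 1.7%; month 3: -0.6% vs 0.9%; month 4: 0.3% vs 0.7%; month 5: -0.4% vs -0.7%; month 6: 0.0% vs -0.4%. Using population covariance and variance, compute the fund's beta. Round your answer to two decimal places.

r̄p = -0.7000%,  r̄m = 0.3500%
Cov = Σ(rp − r̄p)(rm − r̄m) / 6 = 0.2650
Var(rm) = Σ(rm − r̄m)² / 6 = 0.6858
β = Cov / Var = 0.2650 / 0.6858 = 0.3864

0.39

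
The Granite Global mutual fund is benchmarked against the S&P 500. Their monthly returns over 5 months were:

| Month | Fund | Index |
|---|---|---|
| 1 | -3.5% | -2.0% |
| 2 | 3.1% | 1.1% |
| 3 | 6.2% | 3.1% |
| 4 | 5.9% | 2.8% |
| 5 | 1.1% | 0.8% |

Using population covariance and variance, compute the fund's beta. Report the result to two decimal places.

r̄p = 2.5600%,  r̄m = 1.1600%
Cov = Σ(rp − r̄p)(rm − r̄m) / 5 = 6.4364
Var(rm) = Σ(rm − r̄m)² / 5 = 3.3144
β = Cov / Var = 6.4364 / 3.3144 = 1.9420

1.94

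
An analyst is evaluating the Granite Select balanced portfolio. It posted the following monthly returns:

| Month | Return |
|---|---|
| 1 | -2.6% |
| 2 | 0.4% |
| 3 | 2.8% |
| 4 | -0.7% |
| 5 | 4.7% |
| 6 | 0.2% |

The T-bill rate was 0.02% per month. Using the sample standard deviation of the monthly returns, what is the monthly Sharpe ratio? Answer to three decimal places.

0.301

Mean return r̄ = 4.80 / 6 = 0.8000%
Σ(r − r̄)² = (-2.6 − 0.8000)² + (0.4 − 0.8000)² + (2.8 − 0.8000)² + … = 33.5400
σ = √[33.5400 / 5] = 2.5900%
Sharpe = (r̄ − rf) / σ = (0.8000 − 0.02) / 2.5900 = 0.7800 / 2.5900 = 0.3012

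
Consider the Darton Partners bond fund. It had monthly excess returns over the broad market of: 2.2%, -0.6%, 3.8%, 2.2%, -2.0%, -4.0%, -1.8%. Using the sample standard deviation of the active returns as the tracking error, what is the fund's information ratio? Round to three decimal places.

Mean return r̄ = -0.20 / 7 = -0.0286%
Σ(r − r̄)² = 47.7143; sample σ = √(47.7143/6) = 2.8200%
IR = r̄ / tracking error = -0.0286 / 2.8200 = -0.0101

-0.010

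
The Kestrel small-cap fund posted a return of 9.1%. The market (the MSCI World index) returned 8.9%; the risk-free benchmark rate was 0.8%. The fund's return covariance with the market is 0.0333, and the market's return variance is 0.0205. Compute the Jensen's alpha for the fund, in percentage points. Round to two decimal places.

-4.86

β = Cov / Var = 0.0333 / 0.0205 = 1.6244
E[R] = Rf + β(Rm − Rf) = 0.8% + 1.6244 × (8.9% − 0.8%) = 13.9576%
α = Rp − E[R] = 9.1% − 13.9576% = -4.8576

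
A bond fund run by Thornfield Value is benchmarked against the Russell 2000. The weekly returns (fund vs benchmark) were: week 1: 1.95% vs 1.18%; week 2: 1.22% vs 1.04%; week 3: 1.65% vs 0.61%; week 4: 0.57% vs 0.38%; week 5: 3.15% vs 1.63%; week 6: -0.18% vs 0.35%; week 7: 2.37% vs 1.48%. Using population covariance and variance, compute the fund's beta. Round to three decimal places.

1.962

r̄p = 1.5329%,  r̄m = 0.9529%
Cov = Σ(rp − r̄p)(rm − r̄m) / 7 = 0.4497
Var(rm) = Σ(rm − r̄m)² / 7 = 0.2292
β = Cov / Var = 0.4497 / 0.2292 = 1.9620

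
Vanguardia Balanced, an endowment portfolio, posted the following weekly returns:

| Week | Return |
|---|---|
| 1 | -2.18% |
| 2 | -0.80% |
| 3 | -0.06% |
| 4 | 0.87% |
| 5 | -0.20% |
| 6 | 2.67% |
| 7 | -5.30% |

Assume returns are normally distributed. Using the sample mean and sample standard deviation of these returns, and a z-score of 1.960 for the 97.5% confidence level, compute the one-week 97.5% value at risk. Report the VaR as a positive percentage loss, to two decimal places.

5.64

Mean return r̄ = -5.000 / 7 = -0.7143%
Σ(r − r̄)² = (-2.18 − (-0.7143))² + (-0.8 − (-0.7143))² + … = 37.8404
σ = √[37.8404 / 6] = 2.5113%
VaR = −(r̄ − z·σ) = −(-0.7143 − 1.960 × 2.5113) = −(-5.6364) = 5.6364%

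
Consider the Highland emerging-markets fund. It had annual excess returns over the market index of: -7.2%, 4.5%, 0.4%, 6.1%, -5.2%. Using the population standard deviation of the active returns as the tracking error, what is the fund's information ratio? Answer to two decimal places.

Mean return r̄ = -1.40 / 5 = -0.2800%
Population σ = √[Σ(r − r̄)² / 5] = √[136.1080 / 5] = √27.2216 = 5.2174%
IR = r̄ / tracking error = -0.2800 / 5.2174 = -0.0537

-0.05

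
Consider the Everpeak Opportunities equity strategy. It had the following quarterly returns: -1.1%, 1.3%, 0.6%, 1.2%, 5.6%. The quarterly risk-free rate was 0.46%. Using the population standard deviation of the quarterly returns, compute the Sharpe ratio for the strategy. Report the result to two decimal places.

0.48

Mean return μ = 7.60 / 5 = 1.5200%
Population σ = √[Σ(r − μ)² / 5] = √[24.5080 / 5] = √4.9016 = 2.2140%
Sharpe = (μ − rf) / σ = (1.5200 − 0.46) / 2.2140 = 1.0600 / 2.2140 = 0.4788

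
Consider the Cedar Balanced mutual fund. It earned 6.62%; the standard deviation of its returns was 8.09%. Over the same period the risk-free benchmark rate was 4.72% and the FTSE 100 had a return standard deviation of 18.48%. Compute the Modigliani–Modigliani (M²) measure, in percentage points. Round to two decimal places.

Sharpe = (Rp − Rf) / σp = (6.62% − 4.72%) / 8.09% = 0.2349
M² = Rf + Sharpe × σm = 4.72% + 0.2349 × 18.48% = 9.0610%

9.06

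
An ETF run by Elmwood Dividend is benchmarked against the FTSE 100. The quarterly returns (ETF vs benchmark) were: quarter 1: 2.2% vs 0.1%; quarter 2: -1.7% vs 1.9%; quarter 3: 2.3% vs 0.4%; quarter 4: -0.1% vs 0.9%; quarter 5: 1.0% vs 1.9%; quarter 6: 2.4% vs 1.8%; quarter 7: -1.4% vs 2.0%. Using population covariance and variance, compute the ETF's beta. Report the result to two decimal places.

-1.24

r̄p = 0.6714%,  r̄m = 1.2857%
Cov = Σ(rp − r̄p)(rm − r̄m) / 7 = -0.6861
Var(rm) = Σ(rm − r̄m)² / 7 = 0.5527
β = Cov / Var = -0.6861 / 0.5527 = -1.2414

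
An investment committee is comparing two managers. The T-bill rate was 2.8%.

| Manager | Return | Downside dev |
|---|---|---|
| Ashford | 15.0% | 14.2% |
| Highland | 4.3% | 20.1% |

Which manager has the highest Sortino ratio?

Ashford: Sortino ratio = (15.0% − 2.8%) / 14.2% = 0.859
Highland: Sortino ratio = (4.3% − 2.8%) / 20.1% = 0.075
Highest: Ashford (0.859).

Ashford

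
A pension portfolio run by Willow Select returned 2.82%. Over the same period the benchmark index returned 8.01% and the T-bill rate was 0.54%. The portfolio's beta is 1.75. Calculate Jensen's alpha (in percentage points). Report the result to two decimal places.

CAPM expected return = Rf + β(Rm − Rf) = 0.54% + 1.75 × (8.01% − 0.54%) = 0.54 + 1.75 × 7.47 = 13.6125%
Jensen's α = Rp − E[R] = 2.82% − 13.6125% = -10.7925

-10.79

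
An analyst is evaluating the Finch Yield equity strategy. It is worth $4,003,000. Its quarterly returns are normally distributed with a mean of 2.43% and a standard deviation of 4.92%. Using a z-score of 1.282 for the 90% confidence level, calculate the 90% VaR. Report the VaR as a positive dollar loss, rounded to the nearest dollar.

$155,214

Return at the 90% tail: μ − z·σ = 2.43% − 1.282 × 4.92% = 2.43 − 6.30744 = -3.87744%
VaR = −(-3.87744%) × $4,003,000 = 3.87744% × $4,003,000 = $155,214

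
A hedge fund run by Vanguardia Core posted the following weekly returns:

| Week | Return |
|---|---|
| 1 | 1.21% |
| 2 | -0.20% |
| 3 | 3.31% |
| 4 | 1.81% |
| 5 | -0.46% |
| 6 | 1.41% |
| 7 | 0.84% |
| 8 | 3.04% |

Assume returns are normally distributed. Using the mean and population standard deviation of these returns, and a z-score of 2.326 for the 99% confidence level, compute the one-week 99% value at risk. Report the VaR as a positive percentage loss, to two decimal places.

1.58

r̄ = (1.21 − 0.2 + 3.31 + 1.81 − 0.46 + 1.41 + 0.84 + 3.04) / 8 = 10.960 / 8 = 1.3700%
Population σ = √[Σ(r − r̄)² / 8] = √[12.8680 / 8] = √1.6085 = 1.2683%
VaR = −(r̄ − z·σ) = −(1.3700 − 2.326 × 1.2683) = −(-1.5801) = 1.5801%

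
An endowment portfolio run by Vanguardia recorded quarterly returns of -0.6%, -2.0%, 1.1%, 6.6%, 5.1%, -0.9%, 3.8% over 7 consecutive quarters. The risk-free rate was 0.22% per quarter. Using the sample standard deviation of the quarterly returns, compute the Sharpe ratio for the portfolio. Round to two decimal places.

r̄ = (-0.6 − 2 + 1.1 + 6.6 + 5.1 − 0.9 + 3.8) / 7 = 1.8714%
Sample σ = √[Σ(r − r̄)² / 6] = √[65.8743 / 6] = √10.9791 = 3.3135%
Sharpe = (r̄ − rf) / σ = (1.8714 − 0.22) / 3.3135 = 1.6514 / 3.3135 = 0.4984

0.50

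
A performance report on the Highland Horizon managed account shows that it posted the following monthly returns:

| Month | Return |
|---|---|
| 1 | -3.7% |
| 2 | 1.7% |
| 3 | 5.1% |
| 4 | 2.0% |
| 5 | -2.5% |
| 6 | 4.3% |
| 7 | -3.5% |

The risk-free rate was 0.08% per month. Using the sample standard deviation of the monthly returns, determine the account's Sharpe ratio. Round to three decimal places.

0.110

Mean return μ = 3.40 / 7 = 0.4857%
Sample std dev = √[81.9286 / 6] = 3.6952%
Sharpe = (μ − rf) / σ = (0.4857 − 0.08) / 3.6952 = 0.4057 / 3.6952 = 0.1098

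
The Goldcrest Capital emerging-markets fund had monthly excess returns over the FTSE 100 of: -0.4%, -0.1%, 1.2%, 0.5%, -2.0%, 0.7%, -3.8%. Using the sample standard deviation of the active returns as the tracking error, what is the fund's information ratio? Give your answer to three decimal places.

μ = (-0.4 − 0.1 + 1.2 + 0.5 − 2 + 0.7 − 3.8) / 7 = -3.90 / 7 = -0.5571%
Sample std dev = √[18.6171 / 6] = 1.7615%
IR = μ / tracking error = -0.5571 / 1.7615 = -0.3163

-0.316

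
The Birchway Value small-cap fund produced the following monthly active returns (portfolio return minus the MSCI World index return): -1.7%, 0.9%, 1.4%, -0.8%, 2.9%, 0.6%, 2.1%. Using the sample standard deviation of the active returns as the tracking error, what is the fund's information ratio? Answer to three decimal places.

μ = (-1.7 + 0.9 + 1.4 − 0.8 + 2.9 + 0.6 + 2.1) / 7 = 0.7714%
Sample σ = √[Σ(r − μ)² / 6] = √[15.3143 / 6] = √2.5524 = 1.5976%
IR = μ / tracking error = 0.7714 / 1.5976 = 0.4828

0.483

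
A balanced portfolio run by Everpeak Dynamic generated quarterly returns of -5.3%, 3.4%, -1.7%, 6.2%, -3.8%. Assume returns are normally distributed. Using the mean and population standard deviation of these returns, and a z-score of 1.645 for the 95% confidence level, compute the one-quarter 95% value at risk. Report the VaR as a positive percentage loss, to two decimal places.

Mean return μ = -1.20 / 5 = -0.2400%
Population std dev = √[95.1320 / 5] = 4.3619%
VaR = −(μ − z·σ) = −(-0.2400 − 1.645 × 4.3619) = −(-7.4153) = 7.4153%

7.42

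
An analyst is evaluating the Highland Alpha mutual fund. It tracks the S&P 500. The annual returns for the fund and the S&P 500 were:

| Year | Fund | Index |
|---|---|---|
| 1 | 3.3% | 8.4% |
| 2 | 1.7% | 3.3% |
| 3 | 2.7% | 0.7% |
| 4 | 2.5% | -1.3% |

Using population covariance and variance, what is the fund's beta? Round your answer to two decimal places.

0.07

r̄p = 2.5500%,  r̄m = 2.7750%
Cov = Σ(rp − r̄p)(rm − r̄m) / 4 = 0.9163
Var(rm) = Σ(rm − r̄m)² / 4 = 13.2069
β = Cov / Var = 0.9163 / 13.2069 = 0.0694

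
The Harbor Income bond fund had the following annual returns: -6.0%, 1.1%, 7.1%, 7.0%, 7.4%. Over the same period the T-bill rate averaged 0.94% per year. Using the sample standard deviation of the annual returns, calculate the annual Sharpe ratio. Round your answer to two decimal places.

0.41

r̄ = (-6 + 1.1 + 7.1 + 7 + 7.4) / 5 = 16.60 / 5 = 3.3200%
Σ(r − r̄)² = 136.2680; sample σ = √(136.2680/4) = 5.8367%
Sharpe = (r̄ − rf) / σ = (3.3200 − 0.94) / 5.8367 = 2.3800 / 5.8367 = 0.4078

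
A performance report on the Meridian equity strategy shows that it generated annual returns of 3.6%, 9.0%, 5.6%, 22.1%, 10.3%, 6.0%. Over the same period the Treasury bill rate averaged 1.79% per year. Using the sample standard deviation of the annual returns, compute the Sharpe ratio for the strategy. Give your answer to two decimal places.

1.15

μ = (3.6 + 9 + 5.6 + 22.1 + 10.3 + 6) / 6 = 56.60 / 6 = 9.4333%
Sample σ = √[Σ(r − μ)² / 5] = √[221.8933 / 5] = √44.3787 = 6.6617%
Sharpe = (μ − rf) / σ = (9.4333 − 1.79) / 6.6617 = 7.6433 / 6.6617 = 1.1473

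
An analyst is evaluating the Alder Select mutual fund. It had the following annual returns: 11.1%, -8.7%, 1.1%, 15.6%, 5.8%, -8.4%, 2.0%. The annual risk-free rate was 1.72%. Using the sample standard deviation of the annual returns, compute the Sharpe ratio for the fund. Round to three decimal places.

0.101

r̄ = (11.1 − 8.7 + 1.1 + 15.6 + 5.8 − 8.4 + 2) / 7 = 2.6429%
Sample σ = √[Σ(r − r̄)² / 6] = √[502.7771 / 6] = √83.7962 = 9.1540%
Sharpe = (r̄ − rf) / σ = (2.6429 − 1.72) / 9.1540 = 0.9229 / 9.1540 = 0.1008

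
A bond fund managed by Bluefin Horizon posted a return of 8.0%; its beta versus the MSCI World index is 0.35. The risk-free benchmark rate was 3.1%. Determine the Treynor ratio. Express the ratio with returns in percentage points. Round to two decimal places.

14.00

Treynor = (Rp − Rf) / β = (8.0% − 3.1%) / 0.35 = 4.90 / 0.35 = 14.0000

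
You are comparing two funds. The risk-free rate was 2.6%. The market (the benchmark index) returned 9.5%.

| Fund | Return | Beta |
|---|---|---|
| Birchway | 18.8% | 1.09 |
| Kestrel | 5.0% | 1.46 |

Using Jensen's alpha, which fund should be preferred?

Birchway: α = 18.8% − [2.6% + 1.09 × (9.5% − 2.6%)] = 8.679
Kestrel: α = 5.0% − [2.6% + 1.46 × (9.5% − 2.6%)] = -7.674
Highest: Birchway (8.679).

Birchway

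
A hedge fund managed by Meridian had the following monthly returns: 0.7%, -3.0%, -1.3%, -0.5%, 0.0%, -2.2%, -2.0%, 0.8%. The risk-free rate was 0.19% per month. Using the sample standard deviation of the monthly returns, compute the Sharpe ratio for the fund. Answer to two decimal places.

Mean return r̄ = -7.50 / 8 = -0.9375%
Σ(r − r̄)² = 13.8788; sample σ = √(13.8788/7) = 1.4081%
Sharpe = (r̄ − rf) / σ = (-0.9375 − 0.19) / 1.4081 = -1.1275 / 1.4081 = -0.8007

-0.80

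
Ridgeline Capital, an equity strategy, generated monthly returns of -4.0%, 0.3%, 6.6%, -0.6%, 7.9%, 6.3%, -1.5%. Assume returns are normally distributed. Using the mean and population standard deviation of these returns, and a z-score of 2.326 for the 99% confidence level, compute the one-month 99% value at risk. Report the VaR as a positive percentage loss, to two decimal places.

7.97

r̄ = (-4 + 0.3 + 6.6 − 0.6 + 7.9 + 6.3 − 1.5) / 7 = 2.1429%
Σ(r − r̄)² = 132.2171; population σ = √(132.2171/7) = 4.3461%
VaR = −(r̄ − z·σ) = −(2.1429 − 2.326 × 4.3461) = −(-7.9661) = 7.9661%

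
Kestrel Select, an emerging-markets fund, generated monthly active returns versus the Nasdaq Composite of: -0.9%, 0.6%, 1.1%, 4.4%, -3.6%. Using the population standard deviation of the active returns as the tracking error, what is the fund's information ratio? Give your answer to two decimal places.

0.12

r̄ = (-0.9 + 0.6 + 1.1 + 4.4 − 3.6) / 5 = 1.60 / 5 = 0.3200%
Population σ = √[Σ(r − r̄)² / 5] = √[34.1880 / 5] = √6.8376 = 2.6149%
IR = r̄ / tracking error = 0.3200 / 2.6149 = 0.1224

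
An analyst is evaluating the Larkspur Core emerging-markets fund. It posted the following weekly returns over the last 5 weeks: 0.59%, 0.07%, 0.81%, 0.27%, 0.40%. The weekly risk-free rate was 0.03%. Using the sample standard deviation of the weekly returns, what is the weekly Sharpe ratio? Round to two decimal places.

1.39

μ = (0.59 + 0.07 + 0.81 + 0.27 + 0.4) / 5 = 2.140 / 5 = 0.4280%
Sample std dev = √[0.3261 / 4] = 0.2855%
Sharpe = (μ − rf) / σ = (0.4280 − 0.03) / 0.2855 = 0.3980 / 0.2855 = 1.3940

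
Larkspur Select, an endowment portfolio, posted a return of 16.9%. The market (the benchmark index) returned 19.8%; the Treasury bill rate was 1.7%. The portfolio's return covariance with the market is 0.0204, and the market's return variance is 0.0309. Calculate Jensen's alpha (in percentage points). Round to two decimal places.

β = Cov / Var = 0.0204 / 0.0309 = 0.6602
E[R] = Rf + β(Rm − Rf) = 1.7% + 0.6602 × (19.8% − 1.7%) = 13.6496%
α = Rp − E[R] = 16.9% − 13.6496% = 3.2504

3.25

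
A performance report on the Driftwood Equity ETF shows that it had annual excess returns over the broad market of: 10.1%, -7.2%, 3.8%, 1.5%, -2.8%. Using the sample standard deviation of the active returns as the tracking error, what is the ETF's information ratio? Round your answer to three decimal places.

μ = (10.1 − 7.2 + 3.8 + 1.5 − 2.8) / 5 = 1.0800%
Σ(r − μ)² = 172.5480; sample σ = √(172.5480/4) = 6.5679%
IR = μ / tracking error = 1.0800 / 6.5679 = 0.1644

0.164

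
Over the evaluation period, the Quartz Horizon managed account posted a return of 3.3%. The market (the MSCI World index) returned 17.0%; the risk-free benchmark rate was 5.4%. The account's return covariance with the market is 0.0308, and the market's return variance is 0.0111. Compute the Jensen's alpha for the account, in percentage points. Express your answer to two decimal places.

β = Cov / Var = 0.0308 / 0.0111 = 2.7748
E[R] = Rf + β(Rm − Rf) = 5.4% + 2.7748 × (17.0% − 5.4%) = 37.5877%
α = Rp − E[R] = 3.3% − 37.5877% = -34.2877

-34.29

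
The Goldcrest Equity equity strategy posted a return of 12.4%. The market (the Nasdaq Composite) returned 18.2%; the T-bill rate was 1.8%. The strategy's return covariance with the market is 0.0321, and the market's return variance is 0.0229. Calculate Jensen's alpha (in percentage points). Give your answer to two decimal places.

β = Cov / Var = 0.0321 / 0.0229 = 1.4017
E[R] = Rf + β(Rm − Rf) = 1.8% + 1.4017 × (18.2% − 1.8%) = 24.7879%
α = Rp − E[R] = 12.4% − 24.7879% = -12.3879

-12.39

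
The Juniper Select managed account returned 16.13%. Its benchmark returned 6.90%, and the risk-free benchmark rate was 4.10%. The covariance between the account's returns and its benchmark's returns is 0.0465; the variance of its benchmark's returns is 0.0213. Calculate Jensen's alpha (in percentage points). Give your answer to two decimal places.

β = Cov / Var = 0.0465 / 0.0213 = 2.1831
E[R] = Rf + β(Rm − Rf) = 4.10% + 2.1831 × (6.90% − 4.10%) = 10.2127%
α = Rp − E[R] = 16.13% − 10.2127% = 5.9173

5.92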